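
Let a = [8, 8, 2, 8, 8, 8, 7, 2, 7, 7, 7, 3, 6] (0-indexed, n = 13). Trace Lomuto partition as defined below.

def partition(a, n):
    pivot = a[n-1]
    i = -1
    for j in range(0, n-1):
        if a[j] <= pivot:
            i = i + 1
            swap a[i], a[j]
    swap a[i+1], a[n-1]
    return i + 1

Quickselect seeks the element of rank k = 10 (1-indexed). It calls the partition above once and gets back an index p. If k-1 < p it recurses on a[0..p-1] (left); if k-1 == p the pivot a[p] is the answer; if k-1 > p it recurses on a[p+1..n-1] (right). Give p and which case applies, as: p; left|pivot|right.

3; right

pivot = a[12] = 6; i = -1
j=0: a[0]=8 > 6 → no swap
j=1: a[1]=8 > 6 → no swap
j=2: a[2]=2 ≤ 6 → i=0, swap a[0],a[2] → [2, 8, 8, 8, 8, 8, 7, 2, 7, 7, 7, 3, 6]
j=3: a[3]=8 > 6 → no swap
j=4: a[4]=8 > 6 → no swap
j=5: a[5]=8 > 6 → no swap
j=6: a[6]=7 > 6 → no swap
j=7: a[7]=2 ≤ 6 → i=1, swap a[1],a[7] → [2, 2, 8, 8, 8, 8, 7, 8, 7, 7, 7, 3, 6]
j=8: a[8]=7 > 6 → no swap
j=9: a[9]=7 > 6 → no swap
j=10: a[10]=7 > 6 → no swap
j=11: a[11]=3 ≤ 6 → i=2, swap a[2],a[11] → [2, 2, 3, 8, 8, 8, 7, 8, 7, 7, 7, 8, 6]
final swap a[3],a[12] → [2, 2, 3, 6, 8, 8, 7, 8, 7, 7, 7, 8, 8]; return 3
p = 3; k-1 = 9 > 3 ⇒ right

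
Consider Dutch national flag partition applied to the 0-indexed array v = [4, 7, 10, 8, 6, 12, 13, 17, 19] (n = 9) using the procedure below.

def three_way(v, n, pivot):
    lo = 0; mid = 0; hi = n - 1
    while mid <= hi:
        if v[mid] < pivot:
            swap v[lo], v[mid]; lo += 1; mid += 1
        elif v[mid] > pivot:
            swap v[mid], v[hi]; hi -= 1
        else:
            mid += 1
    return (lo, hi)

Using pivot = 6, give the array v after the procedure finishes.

[4, 6, 8, 10, 12, 13, 17, 19, 7]

lo=0 mid=0 hi=8
4<6: swap(0,0), lo=1 mid=1 ⇒ [4, 7, 10, 8, 6, 12, 13, 17, 19]
7>6: swap(1,8), hi=7 ⇒ [4, 19, 10, 8, 6, 12, 13, 17, 7]
19>6: swap(1,7), hi=6 ⇒ [4, 17, 10, 8, 6, 12, 13, 19, 7]
17>6: swap(1,6), hi=5 ⇒ [4, 13, 10, 8, 6, 12, 17, 19, 7]
13>6: swap(1,5), hi=4 ⇒ [4, 12, 10, 8, 6, 13, 17, 19, 7]
12>6: swap(1,4), hi=3 ⇒ [4, 6, 10, 8, 12, 13, 17, 19, 7]
6=6: mid=2
10>6: swap(2,3), hi=2 ⇒ [4, 6, 8, 10, 12, 13, 17, 19, 7]
8>6: swap(2,2), hi=1 ⇒ [4, 6, 8, 10, 12, 13, 17, 19, 7]
done. lo=1 hi=1; v=[4, 6, 8, 10, 12, 13, 17, 19, 7]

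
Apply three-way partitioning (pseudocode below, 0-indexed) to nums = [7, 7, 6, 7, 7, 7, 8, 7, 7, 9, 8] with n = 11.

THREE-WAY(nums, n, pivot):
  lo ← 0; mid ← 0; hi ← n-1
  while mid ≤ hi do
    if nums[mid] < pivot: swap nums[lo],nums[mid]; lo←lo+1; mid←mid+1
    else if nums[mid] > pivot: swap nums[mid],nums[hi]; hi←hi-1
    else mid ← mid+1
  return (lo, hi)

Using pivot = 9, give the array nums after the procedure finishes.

[7, 7, 6, 7, 7, 7, 8, 7, 7, 8, 9]

lo=0 mid=0 hi=10
7<9: swap(0,0), lo=1 mid=1 ⇒ [7, 7, 6, 7, 7, 7, 8, 7, 7, 9, 8]
7<9: swap(1,1), lo=2 mid=2 ⇒ [7, 7, 6, 7, 7, 7, 8, 7, 7, 9, 8]
6<9: swap(2,2), lo=3 mid=3 ⇒ [7, 7, 6, 7, 7, 7, 8, 7, 7, 9, 8]
7<9: swap(3,3), lo=4 mid=4 ⇒ [7, 7, 6, 7, 7, 7, 8, 7, 7, 9, 8]
7<9: swap(4,4), lo=5 mid=5 ⇒ [7, 7, 6, 7, 7, 7, 8, 7, 7, 9, 8]
7<9: swap(5,5), lo=6 mid=6 ⇒ [7, 7, 6, 7, 7, 7, 8, 7, 7, 9, 8]
8<9: swap(6,6), lo=7 mid=7 ⇒ [7, 7, 6, 7, 7, 7, 8, 7, 7, 9, 8]
7<9: swap(7,7), lo=8 mid=8 ⇒ [7, 7, 6, 7, 7, 7, 8, 7, 7, 9, 8]
7<9: swap(8,8), lo=9 mid=9 ⇒ [7, 7, 6, 7, 7, 7, 8, 7, 7, 9, 8]
9=9: mid=10
8<9: swap(9,10), lo=10 mid=11 ⇒ [7, 7, 6, 7, 7, 7, 8, 7, 7, 8, 9]
done. lo=10 hi=10; nums=[7, 7, 6, 7, 7, 7, 8, 7, 7, 8, 9]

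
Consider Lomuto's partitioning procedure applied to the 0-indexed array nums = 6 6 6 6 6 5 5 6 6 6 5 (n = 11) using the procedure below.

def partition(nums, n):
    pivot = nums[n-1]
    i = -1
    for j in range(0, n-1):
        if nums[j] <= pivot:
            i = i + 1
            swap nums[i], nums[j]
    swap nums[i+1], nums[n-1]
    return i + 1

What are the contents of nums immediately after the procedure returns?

5 5 5 6 6 6 6 6 6 6 6

pivot = nums[10] = 5; i = -1
j=0: nums[0]=6 > 5 → no swap
j=1: nums[1]=6 > 5 → no swap
j=2: nums[2]=6 > 5 → no swap
j=3: nums[3]=6 > 5 → no swap
j=4: nums[4]=6 > 5 → no swap
j=5: nums[5]=5 ≤ 5 → i=0, swap nums[0],nums[5] → 5 6 6 6 6 6 5 6 6 6 5
j=6: nums[6]=5 ≤ 5 → i=1, swap nums[1],nums[6] → 5 5 6 6 6 6 6 6 6 6 5
j=7: nums[7]=6 > 5 → no swap
j=8: nums[8]=6 > 5 → no swap
j=9: nums[9]=6 > 5 → no swap
final swap nums[2],nums[10] → 5 5 5 6 6 6 6 6 6 6 6; return 2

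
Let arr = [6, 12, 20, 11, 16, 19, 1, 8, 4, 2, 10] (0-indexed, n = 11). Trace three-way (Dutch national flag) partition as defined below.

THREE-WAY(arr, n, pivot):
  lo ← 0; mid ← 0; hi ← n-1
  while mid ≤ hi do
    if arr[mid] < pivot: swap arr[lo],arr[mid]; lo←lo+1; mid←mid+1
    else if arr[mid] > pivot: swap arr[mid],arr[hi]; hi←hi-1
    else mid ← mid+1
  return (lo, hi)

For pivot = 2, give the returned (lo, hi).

lo=0 mid=0 hi=10
6>2: swap(0,10), hi=9 ⇒ [10, 12, 20, 11, 16, 19, 1, 8, 4, 2, 6]
10>2: swap(0,9), hi=8 ⇒ [2, 12, 20, 11, 16, 19, 1, 8, 4, 10, 6]
2=2: mid=1
12>2: swap(1,8), hi=7 ⇒ [2, 4, 20, 11, 16, 19, 1, 8, 12, 10, 6]
4>2: swap(1,7), hi=6 ⇒ [2, 8, 20, 11, 16, 19, 1, 4, 12, 10, 6]
8>2: swap(1,6), hi=5 ⇒ [2, 1, 20, 11, 16, 19, 8, 4, 12, 10, 6]
1<2: swap(0,1), lo=1 mid=2 ⇒ [1, 2, 20, 11, 16, 19, 8, 4, 12, 10, 6]
20>2: swap(2,5), hi=4 ⇒ [1, 2, 19, 11, 16, 20, 8, 4, 12, 10, 6]
19>2: swap(2,4), hi=3 ⇒ [1, 2, 16, 11, 19, 20, 8, 4, 12, 10, 6]
16>2: swap(2,3), hi=2 ⇒ [1, 2, 11, 16, 19, 20, 8, 4, 12, 10, 6]
11>2: swap(2,2), hi=1 ⇒ [1, 2, 11, 16, 19, 20, 8, 4, 12, 10, 6]
done. lo=1 hi=1; arr=[1, 2, 11, 16, 19, 20, 8, 4, 12, 10, 6]

(1, 1)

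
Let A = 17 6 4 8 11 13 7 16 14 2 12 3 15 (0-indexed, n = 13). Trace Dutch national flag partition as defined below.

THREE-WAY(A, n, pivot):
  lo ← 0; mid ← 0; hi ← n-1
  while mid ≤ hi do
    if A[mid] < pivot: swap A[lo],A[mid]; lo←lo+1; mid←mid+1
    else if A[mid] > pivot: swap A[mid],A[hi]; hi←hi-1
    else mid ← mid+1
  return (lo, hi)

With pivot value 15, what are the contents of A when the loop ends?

lo=0 mid=0 hi=12
17>15: swap(0,12), hi=11 ⇒ 15 6 4 8 11 13 7 16 14 2 12 3 17
15=15: mid=1
6<15: swap(0,1), lo=1 mid=2 ⇒ 6 15 4 8 11 13 7 16 14 2 12 3 17
4<15: swap(1,2), lo=2 mid=3 ⇒ 6 4 15 8 11 13 7 16 14 2 12 3 17
8<15: swap(2,3), lo=3 mid=4 ⇒ 6 4 8 15 11 13 7 16 14 2 12 3 17
11<15: swap(3,4), lo=4 mid=5 ⇒ 6 4 8 11 15 13 7 16 14 2 12 3 17
13<15: swap(4,5), lo=5 mid=6 ⇒ 6 4 8 11 13 15 7 16 14 2 12 3 17
7<15: swap(5,6), lo=6 mid=7 ⇒ 6 4 8 11 13 7 15 16 14 2 12 3 17
16>15: swap(7,11), hi=10 ⇒ 6 4 8 11 13 7 15 3 14 2 12 16 17
3<15: swap(6,7), lo=7 mid=8 ⇒ 6 4 8 11 13 7 3 15 14 2 12 16 17
14<15: swap(7,8), lo=8 mid=9 ⇒ 6 4 8 11 13 7 3 14 15 2 12 16 17
2<15: swap(8,9), lo=9 mid=10 ⇒ 6 4 8 11 13 7 3 14 2 15 12 16 17
12<15: swap(9,10), lo=10 mid=11 ⇒ 6 4 8 11 13 7 3 14 2 12 15 16 17
done. lo=10 hi=10; A=6 4 8 11 13 7 3 14 2 12 15 16 17

6 4 8 11 13 7 3 14 2 12 15 16 17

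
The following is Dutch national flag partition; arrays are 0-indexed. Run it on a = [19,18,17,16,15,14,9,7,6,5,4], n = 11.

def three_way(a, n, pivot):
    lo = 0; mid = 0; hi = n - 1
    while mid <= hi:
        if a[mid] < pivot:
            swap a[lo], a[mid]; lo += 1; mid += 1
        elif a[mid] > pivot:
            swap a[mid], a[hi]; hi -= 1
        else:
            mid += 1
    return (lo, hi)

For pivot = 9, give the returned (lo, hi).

pivot = 9; lo=0, mid=0, hi=10
a[mid]=19>9: swap a[0],a[10]; hi=9 → [4,18,17,16,15,14,9,7,6,5,19]
a[mid]=4<9: swap a[0],a[0]; lo=1,mid=1 → [4,18,17,16,15,14,9,7,6,5,19]
a[mid]=18>9: swap a[1],a[9]; hi=8 → [4,5,17,16,15,14,9,7,6,18,19]
a[mid]=5<9: swap a[1],a[1]; lo=2,mid=2 → [4,5,17,16,15,14,9,7,6,18,19]
a[mid]=17>9: swap a[2],a[8]; hi=7 → [4,5,6,16,15,14,9,7,17,18,19]
a[mid]=6<9: swap a[2],a[2]; lo=3,mid=3 → [4,5,6,16,15,14,9,7,17,18,19]
a[mid]=16>9: swap a[3],a[7]; hi=6 → [4,5,6,7,15,14,9,16,17,18,19]
a[mid]=7<9: swap a[3],a[3]; lo=4,mid=4 → [4,5,6,7,15,14,9,16,17,18,19]
a[mid]=15>9: swap a[4],a[6]; hi=5 → [4,5,6,7,9,14,15,16,17,18,19]
a[mid]=9=9: mid=5
a[mid]=14>9: swap a[5],a[5]; hi=4 → [4,5,6,7,9,14,15,16,17,18,19]
end: lo=4, hi=4; a = [4,5,6,7,9,14,15,16,17,18,19]

(4, 4)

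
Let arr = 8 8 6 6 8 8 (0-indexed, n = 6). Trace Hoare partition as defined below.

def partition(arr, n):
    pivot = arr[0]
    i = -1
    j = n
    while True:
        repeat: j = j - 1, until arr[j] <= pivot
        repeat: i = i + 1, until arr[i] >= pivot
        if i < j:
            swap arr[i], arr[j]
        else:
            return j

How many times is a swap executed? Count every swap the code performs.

pivot=8
j stops at 5 (8), i stops at 0 (8); swap ⇒ 8 8 6 6 8 8
j stops at 4 (8), i stops at 1 (8); swap ⇒ 8 8 6 6 8 8
j stops at 3, i stops at 4; i≥j ⇒ return 3. arr=8 8 6 6 8 8

2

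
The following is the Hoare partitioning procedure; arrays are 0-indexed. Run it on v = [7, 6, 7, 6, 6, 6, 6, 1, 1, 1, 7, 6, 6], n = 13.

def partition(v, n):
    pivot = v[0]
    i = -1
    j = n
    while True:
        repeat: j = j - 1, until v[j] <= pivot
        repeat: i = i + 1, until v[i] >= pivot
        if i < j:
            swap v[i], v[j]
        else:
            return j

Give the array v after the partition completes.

[6, 6, 6, 6, 6, 6, 6, 1, 1, 1, 7, 7, 7]

pivot = v[0] = 7; i = -1, j = 13
j→12 (v[12]=6≤7), i→0 (v[0]=7≥7); i<j, swap → [6, 6, 7, 6, 6, 6, 6, 1, 1, 1, 7, 6, 7]
j→11 (v[11]=6≤7), i→2 (v[2]=7≥7); i<j, swap → [6, 6, 6, 6, 6, 6, 6, 1, 1, 1, 7, 7, 7]
j→10, i→10; i≥j, return j=10. v = [6, 6, 6, 6, 6, 6, 6, 1, 1, 1, 7, 7, 7]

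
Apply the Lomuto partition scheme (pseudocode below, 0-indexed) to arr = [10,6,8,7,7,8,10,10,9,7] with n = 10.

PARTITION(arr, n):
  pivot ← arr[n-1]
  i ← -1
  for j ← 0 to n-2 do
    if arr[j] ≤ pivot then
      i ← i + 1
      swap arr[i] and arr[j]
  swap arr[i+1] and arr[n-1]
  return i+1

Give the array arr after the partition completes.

pivot = arr[9] = 7; i = -1
j=0: arr[0]=10 > 7 → no swap
j=1: arr[1]=6 ≤ 7 → i=0, swap arr[0],arr[1] → [6,10,8,7,7,8,10,10,9,7]
j=2: arr[2]=8 > 7 → no swap
j=3: arr[3]=7 ≤ 7 → i=1, swap arr[1],arr[3] → [6,7,8,10,7,8,10,10,9,7]
j=4: arr[4]=7 ≤ 7 → i=2, swap arr[2],arr[4] → [6,7,7,10,8,8,10,10,9,7]
j=5: arr[5]=8 > 7 → no swap
j=6: arr[6]=10 > 7 → no swap
j=7: arr[7]=10 > 7 → no swap
j=8: arr[8]=9 > 7 → no swap
final swap arr[3],arr[9] → [6,7,7,7,8,8,10,10,9,10]; return 3

[6,7,7,7,8,8,10,10,9,10]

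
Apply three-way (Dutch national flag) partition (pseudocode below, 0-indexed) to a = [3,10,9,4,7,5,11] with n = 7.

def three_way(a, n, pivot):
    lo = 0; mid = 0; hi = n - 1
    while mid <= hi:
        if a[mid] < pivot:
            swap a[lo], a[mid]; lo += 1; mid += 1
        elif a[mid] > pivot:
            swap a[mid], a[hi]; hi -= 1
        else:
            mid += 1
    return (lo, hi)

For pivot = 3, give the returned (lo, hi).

(0, 0)

lo=0 mid=0 hi=6
3=3: mid=1
10>3: swap(1,6), hi=5 ⇒ [3,11,9,4,7,5,10]
11>3: swap(1,5), hi=4 ⇒ [3,5,9,4,7,11,10]
5>3: swap(1,4), hi=3 ⇒ [3,7,9,4,5,11,10]
7>3: swap(1,3), hi=2 ⇒ [3,4,9,7,5,11,10]
4>3: swap(1,2), hi=1 ⇒ [3,9,4,7,5,11,10]
9>3: swap(1,1), hi=0 ⇒ [3,9,4,7,5,11,10]
done. lo=0 hi=0; a=[3,9,4,7,5,11,10]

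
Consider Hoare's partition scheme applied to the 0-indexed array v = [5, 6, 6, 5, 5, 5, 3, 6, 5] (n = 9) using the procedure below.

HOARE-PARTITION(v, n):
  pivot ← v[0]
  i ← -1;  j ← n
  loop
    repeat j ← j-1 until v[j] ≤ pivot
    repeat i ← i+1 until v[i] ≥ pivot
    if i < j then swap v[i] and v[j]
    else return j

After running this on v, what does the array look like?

[5, 3, 5, 5, 5, 6, 6, 6, 5]

pivot=5
j stops at 8 (5), i stops at 0 (5); swap ⇒ [5, 6, 6, 5, 5, 5, 3, 6, 5]
j stops at 6 (3), i stops at 1 (6); swap ⇒ [5, 3, 6, 5, 5, 5, 6, 6, 5]
j stops at 5 (5), i stops at 2 (6); swap ⇒ [5, 3, 5, 5, 5, 6, 6, 6, 5]
j stops at 4 (5), i stops at 3 (5); swap ⇒ [5, 3, 5, 5, 5, 6, 6, 6, 5]
j stops at 3, i stops at 4; i≥j ⇒ return 3. v=[5, 3, 5, 5, 5, 6, 6, 6, 5]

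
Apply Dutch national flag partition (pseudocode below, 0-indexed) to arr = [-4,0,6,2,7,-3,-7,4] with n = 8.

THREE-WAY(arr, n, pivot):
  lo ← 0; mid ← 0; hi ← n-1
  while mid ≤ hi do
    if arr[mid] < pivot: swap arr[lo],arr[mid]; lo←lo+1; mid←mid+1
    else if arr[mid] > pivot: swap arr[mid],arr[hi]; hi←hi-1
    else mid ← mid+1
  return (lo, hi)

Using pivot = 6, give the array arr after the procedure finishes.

pivot = 6; lo=0, mid=0, hi=7
arr[mid]=-4<6: swap arr[0],arr[0]; lo=1,mid=1 → [-4,0,6,2,7,-3,-7,4]
arr[mid]=0<6: swap arr[1],arr[1]; lo=2,mid=2 → [-4,0,6,2,7,-3,-7,4]
arr[mid]=6=6: mid=3
arr[mid]=2<6: swap arr[2],arr[3]; lo=3,mid=4 → [-4,0,2,6,7,-3,-7,4]
arr[mid]=7>6: swap arr[4],arr[7]; hi=6 → [-4,0,2,6,4,-3,-7,7]
arr[mid]=4<6: swap arr[3],arr[4]; lo=4,mid=5 → [-4,0,2,4,6,-3,-7,7]
arr[mid]=-3<6: swap arr[4],arr[5]; lo=5,mid=6 → [-4,0,2,4,-3,6,-7,7]
arr[mid]=-7<6: swap arr[5],arr[6]; lo=6,mid=7 → [-4,0,2,4,-3,-7,6,7]
end: lo=6, hi=6; arr = [-4,0,2,4,-3,-7,6,7]

[-4,0,2,4,-3,-7,6,7]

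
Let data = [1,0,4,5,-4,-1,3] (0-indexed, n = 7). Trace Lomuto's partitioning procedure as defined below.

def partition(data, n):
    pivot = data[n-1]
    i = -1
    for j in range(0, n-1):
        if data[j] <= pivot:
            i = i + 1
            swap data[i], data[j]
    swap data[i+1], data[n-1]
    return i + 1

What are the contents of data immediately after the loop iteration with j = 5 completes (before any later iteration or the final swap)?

pivot = data[6] = 3; i = -1
j=0: data[0]=1 ≤ 3 → i=0, swap data[0],data[0] (no change) → [1,0,4,5,-4,-1,3]
j=1: data[1]=0 ≤ 3 → i=1, swap data[1],data[1] (no change) → [1,0,4,5,-4,-1,3]
j=2: data[2]=4 > 3 → no swap
j=3: data[3]=5 > 3 → no swap
j=4: data[4]=-4 ≤ 3 → i=2, swap data[2],data[4] → [1,0,-4,5,4,-1,3]
j=5: data[5]=-1 ≤ 3 → i=3, swap data[3],data[5] → [1,0,-4,-1,4,5,3]
(after j=5) data = [1,0,-4,-1,4,5,3]

[1,0,-4,-1,4,5,3]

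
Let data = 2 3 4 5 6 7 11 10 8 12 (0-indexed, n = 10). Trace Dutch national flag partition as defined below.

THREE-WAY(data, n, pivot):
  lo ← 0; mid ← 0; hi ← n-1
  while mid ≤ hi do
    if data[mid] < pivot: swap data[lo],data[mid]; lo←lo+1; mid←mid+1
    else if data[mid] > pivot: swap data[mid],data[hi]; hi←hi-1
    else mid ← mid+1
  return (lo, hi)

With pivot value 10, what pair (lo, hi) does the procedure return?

pivot = 10; lo=0, mid=0, hi=9
data[mid]=2<10: swap data[0],data[0]; lo=1,mid=1 → 2 3 4 5 6 7 11 10 8 12
data[mid]=3<10: swap data[1],data[1]; lo=2,mid=2 → 2 3 4 5 6 7 11 10 8 12
data[mid]=4<10: swap data[2],data[2]; lo=3,mid=3 → 2 3 4 5 6 7 11 10 8 12
data[mid]=5<10: swap data[3],data[3]; lo=4,mid=4 → 2 3 4 5 6 7 11 10 8 12
data[mid]=6<10: swap data[4],data[4]; lo=5,mid=5 → 2 3 4 5 6 7 11 10 8 12
data[mid]=7<10: swap data[5],data[5]; lo=6,mid=6 → 2 3 4 5 6 7 11 10 8 12
data[mid]=11>10: swap data[6],data[9]; hi=8 → 2 3 4 5 6 7 12 10 8 11
data[mid]=12>10: swap data[6],data[8]; hi=7 → 2 3 4 5 6 7 8 10 12 11
data[mid]=8<10: swap data[6],data[6]; lo=7,mid=7 → 2 3 4 5 6 7 8 10 12 11
data[mid]=10=10: mid=8
end: lo=7, hi=7; data = 2 3 4 5 6 7 8 10 12 11

(7, 7)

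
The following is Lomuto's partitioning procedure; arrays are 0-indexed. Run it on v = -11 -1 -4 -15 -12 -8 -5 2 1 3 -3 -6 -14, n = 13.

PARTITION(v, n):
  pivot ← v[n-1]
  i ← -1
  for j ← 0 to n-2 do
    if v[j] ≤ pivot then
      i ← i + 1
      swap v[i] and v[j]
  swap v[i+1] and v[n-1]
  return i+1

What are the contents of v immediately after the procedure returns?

-15 -14 -4 -11 -12 -8 -5 2 1 3 -3 -6 -1

pivot = v[12] = -14; i = -1
j=0: v[0]=-11 > -14 → no swap
j=1: v[1]=-1 > -14 → no swap
j=2: v[2]=-4 > -14 → no swap
j=3: v[3]=-15 ≤ -14 → i=0, swap v[0],v[3] → -15 -1 -4 -11 -12 -8 -5 2 1 3 -3 -6 -14
j=4: v[4]=-12 > -14 → no swap
j=5: v[5]=-8 > -14 → no swap
j=6: v[6]=-5 > -14 → no swap
j=7: v[7]=2 > -14 → no swap
j=8: v[8]=1 > -14 → no swap
j=9: v[9]=3 > -14 → no swap
j=10: v[10]=-3 > -14 → no swap
j=11: v[11]=-6 > -14 → no swap
final swap v[1],v[12] → -15 -14 -4 -11 -12 -8 -5 2 1 3 -3 -6 -1; return 1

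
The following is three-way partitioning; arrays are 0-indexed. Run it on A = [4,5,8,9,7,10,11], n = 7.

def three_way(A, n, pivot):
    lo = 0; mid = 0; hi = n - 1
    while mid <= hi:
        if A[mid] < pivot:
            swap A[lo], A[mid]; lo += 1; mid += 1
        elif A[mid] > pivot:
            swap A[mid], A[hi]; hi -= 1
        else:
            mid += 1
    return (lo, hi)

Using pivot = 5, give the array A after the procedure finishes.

[4,5,9,7,10,11,8]

pivot = 5; lo=0, mid=0, hi=6
A[mid]=4<5: swap A[0],A[0]; lo=1,mid=1 → [4,5,8,9,7,10,11]
A[mid]=5=5: mid=2
A[mid]=8>5: swap A[2],A[6]; hi=5 → [4,5,11,9,7,10,8]
A[mid]=11>5: swap A[2],A[5]; hi=4 → [4,5,10,9,7,11,8]
A[mid]=10>5: swap A[2],A[4]; hi=3 → [4,5,7,9,10,11,8]
A[mid]=7>5: swap A[2],A[3]; hi=2 → [4,5,9,7,10,11,8]
A[mid]=9>5: swap A[2],A[2]; hi=1 → [4,5,9,7,10,11,8]
end: lo=1, hi=1; A = [4,5,9,7,10,11,8]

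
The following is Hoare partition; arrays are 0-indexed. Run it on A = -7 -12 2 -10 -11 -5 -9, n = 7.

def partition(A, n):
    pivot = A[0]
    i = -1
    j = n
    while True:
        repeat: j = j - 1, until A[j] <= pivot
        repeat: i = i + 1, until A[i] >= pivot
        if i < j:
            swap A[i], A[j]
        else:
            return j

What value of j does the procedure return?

3

pivot=-7
j stops at 6 (-9), i stops at 0 (-7); swap ⇒ -9 -12 2 -10 -11 -5 -7
j stops at 4 (-11), i stops at 2 (2); swap ⇒ -9 -12 -11 -10 2 -5 -7
j stops at 3, i stops at 4; i≥j ⇒ return 3. A=-9 -12 -11 -10 2 -5 -7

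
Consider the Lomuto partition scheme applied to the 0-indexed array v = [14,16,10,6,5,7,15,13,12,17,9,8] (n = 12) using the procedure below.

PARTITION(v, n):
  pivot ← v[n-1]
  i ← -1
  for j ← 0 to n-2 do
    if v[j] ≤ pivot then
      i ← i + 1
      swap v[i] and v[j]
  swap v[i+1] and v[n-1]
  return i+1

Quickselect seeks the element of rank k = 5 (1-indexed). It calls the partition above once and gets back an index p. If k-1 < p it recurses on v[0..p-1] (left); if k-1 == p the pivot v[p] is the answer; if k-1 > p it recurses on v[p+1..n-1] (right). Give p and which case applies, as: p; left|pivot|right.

3; right

pivot=8, i=-1
j=0: 14>8, skip
j=1: 16>8, skip
j=2: 10>8, skip
j=3: 6≤8, i=0, swap(0,3) ⇒ [6,16,10,14,5,7,15,13,12,17,9,8]
j=4: 5≤8, i=1, swap(1,4) ⇒ [6,5,10,14,16,7,15,13,12,17,9,8]
j=5: 7≤8, i=2, swap(2,5) ⇒ [6,5,7,14,16,10,15,13,12,17,9,8]
j=6: 15>8, skip
j=7: 13>8, skip
j=8: 12>8, skip
j=9: 17>8, skip
j=10: 9>8, skip
swap(3,11) ⇒ [6,5,7,8,16,10,15,13,12,17,9,14]; return 3
p = 3; k-1 = 4 > 3 ⇒ right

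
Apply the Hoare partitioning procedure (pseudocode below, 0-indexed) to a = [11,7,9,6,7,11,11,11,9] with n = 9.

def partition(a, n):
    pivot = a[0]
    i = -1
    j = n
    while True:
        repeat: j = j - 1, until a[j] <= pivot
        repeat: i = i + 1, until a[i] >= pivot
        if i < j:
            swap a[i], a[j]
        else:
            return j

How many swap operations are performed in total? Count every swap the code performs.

2

pivot = a[0] = 11; i = -1, j = 9
j→8 (a[8]=9≤11), i→0 (a[0]=11≥11); i<j, swap → [9,7,9,6,7,11,11,11,11]
j→7 (a[7]=11≤11), i→5 (a[5]=11≥11); i<j, swap → [9,7,9,6,7,11,11,11,11]
j→6, i→6; i≥j, return j=6. a = [9,7,9,6,7,11,11,11,11]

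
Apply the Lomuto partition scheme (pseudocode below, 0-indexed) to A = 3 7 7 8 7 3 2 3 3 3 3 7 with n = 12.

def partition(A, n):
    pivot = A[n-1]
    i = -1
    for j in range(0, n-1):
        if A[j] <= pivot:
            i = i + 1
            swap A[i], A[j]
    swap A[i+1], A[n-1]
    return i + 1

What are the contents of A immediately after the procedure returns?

3 7 7 7 3 2 3 3 3 3 7 8

pivot = A[11] = 7; i = -1
j=0: A[0]=3 ≤ 7 → i=0, swap A[0],A[0] (no change) → 3 7 7 8 7 3 2 3 3 3 3 7
j=1: A[1]=7 ≤ 7 → i=1, swap A[1],A[1] (no change) → 3 7 7 8 7 3 2 3 3 3 3 7
j=2: A[2]=7 ≤ 7 → i=2, swap A[2],A[2] (no change) → 3 7 7 8 7 3 2 3 3 3 3 7
j=3: A[3]=8 > 7 → no swap
j=4: A[4]=7 ≤ 7 → i=3, swap A[3],A[4] → 3 7 7 7 8 3 2 3 3 3 3 7
j=5: A[5]=3 ≤ 7 → i=4, swap A[4],A[5] → 3 7 7 7 3 8 2 3 3 3 3 7
j=6: A[6]=2 ≤ 7 → i=5, swap A[5],A[6] → 3 7 7 7 3 2 8 3 3 3 3 7
j=7: A[7]=3 ≤ 7 → i=6, swap A[6],A[7] → 3 7 7 7 3 2 3 8 3 3 3 7
j=8: A[8]=3 ≤ 7 → i=7, swap A[7],A[8] → 3 7 7 7 3 2 3 3 8 3 3 7
j=9: A[9]=3 ≤ 7 → i=8, swap A[8],A[9] → 3 7 7 7 3 2 3 3 3 8 3 7
j=10: A[10]=3 ≤ 7 → i=9, swap A[9],A[10] → 3 7 7 7 3 2 3 3 3 3 8 7
final swap A[10],A[11] → 3 7 7 7 3 2 3 3 3 3 7 8; return 10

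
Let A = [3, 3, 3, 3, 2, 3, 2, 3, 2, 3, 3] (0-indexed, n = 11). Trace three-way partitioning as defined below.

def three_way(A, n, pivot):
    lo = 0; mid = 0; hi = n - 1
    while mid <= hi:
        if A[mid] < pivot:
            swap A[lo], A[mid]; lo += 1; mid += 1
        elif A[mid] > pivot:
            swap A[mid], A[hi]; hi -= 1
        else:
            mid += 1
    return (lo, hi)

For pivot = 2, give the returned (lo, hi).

pivot = 2; lo=0, mid=0, hi=10
A[mid]=3>2: swap A[0],A[10]; hi=9 → [3, 3, 3, 3, 2, 3, 2, 3, 2, 3, 3]
A[mid]=3>2: swap A[0],A[9]; hi=8 → [3, 3, 3, 3, 2, 3, 2, 3, 2, 3, 3]
A[mid]=3>2: swap A[0],A[8]; hi=7 → [2, 3, 3, 3, 2, 3, 2, 3, 3, 3, 3]
A[mid]=2=2: mid=1
A[mid]=3>2: swap A[1],A[7]; hi=6 → [2, 3, 3, 3, 2, 3, 2, 3, 3, 3, 3]
A[mid]=3>2: swap A[1],A[6]; hi=5 → [2, 2, 3, 3, 2, 3, 3, 3, 3, 3, 3]
A[mid]=2=2: mid=2
A[mid]=3>2: swap A[2],A[5]; hi=4 → [2, 2, 3, 3, 2, 3, 3, 3, 3, 3, 3]
A[mid]=3>2: swap A[2],A[4]; hi=3 → [2, 2, 2, 3, 3, 3, 3, 3, 3, 3, 3]
A[mid]=2=2: mid=3
A[mid]=3>2: swap A[3],A[3]; hi=2 → [2, 2, 2, 3, 3, 3, 3, 3, 3, 3, 3]
end: lo=0, hi=2; A = [2, 2, 2, 3, 3, 3, 3, 3, 3, 3, 3]

(0, 2)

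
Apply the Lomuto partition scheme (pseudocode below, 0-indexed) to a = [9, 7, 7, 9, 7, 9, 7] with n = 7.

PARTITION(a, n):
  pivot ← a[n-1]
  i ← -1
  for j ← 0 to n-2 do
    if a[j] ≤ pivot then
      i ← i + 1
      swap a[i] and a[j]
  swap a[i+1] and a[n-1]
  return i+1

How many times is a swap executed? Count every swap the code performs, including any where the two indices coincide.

4

pivot = a[6] = 7; i = -1
j=0: a[0]=9 > 7 → no swap
j=1: a[1]=7 ≤ 7 → i=0, swap a[0],a[1] → [7, 9, 7, 9, 7, 9, 7]
j=2: a[2]=7 ≤ 7 → i=1, swap a[1],a[2] → [7, 7, 9, 9, 7, 9, 7]
j=3: a[3]=9 > 7 → no swap
j=4: a[4]=7 ≤ 7 → i=2, swap a[2],a[4] → [7, 7, 7, 9, 9, 9, 7]
j=5: a[5]=9 > 7 → no swap
final swap a[3],a[6] → [7, 7, 7, 7, 9, 9, 9]; return 3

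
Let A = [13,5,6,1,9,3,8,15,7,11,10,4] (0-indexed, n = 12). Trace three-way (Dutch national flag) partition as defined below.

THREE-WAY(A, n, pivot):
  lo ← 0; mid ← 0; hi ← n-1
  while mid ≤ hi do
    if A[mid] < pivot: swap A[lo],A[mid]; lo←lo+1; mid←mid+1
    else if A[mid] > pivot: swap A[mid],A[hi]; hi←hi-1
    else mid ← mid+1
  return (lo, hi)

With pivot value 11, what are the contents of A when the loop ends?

[4,5,6,1,9,3,8,10,7,11,15,13]

pivot = 11; lo=0, mid=0, hi=11
A[mid]=13>11: swap A[0],A[11]; hi=10 → [4,5,6,1,9,3,8,15,7,11,10,13]
A[mid]=4<11: swap A[0],A[0]; lo=1,mid=1 → [4,5,6,1,9,3,8,15,7,11,10,13]
A[mid]=5<11: swap A[1],A[1]; lo=2,mid=2 → [4,5,6,1,9,3,8,15,7,11,10,13]
A[mid]=6<11: swap A[2],A[2]; lo=3,mid=3 → [4,5,6,1,9,3,8,15,7,11,10,13]
A[mid]=1<11: swap A[3],A[3]; lo=4,mid=4 → [4,5,6,1,9,3,8,15,7,11,10,13]
A[mid]=9<11: swap A[4],A[4]; lo=5,mid=5 → [4,5,6,1,9,3,8,15,7,11,10,13]
A[mid]=3<11: swap A[5],A[5]; lo=6,mid=6 → [4,5,6,1,9,3,8,15,7,11,10,13]
A[mid]=8<11: swap A[6],A[6]; lo=7,mid=7 → [4,5,6,1,9,3,8,15,7,11,10,13]
A[mid]=15>11: swap A[7],A[10]; hi=9 → [4,5,6,1,9,3,8,10,7,11,15,13]
A[mid]=10<11: swap A[7],A[7]; lo=8,mid=8 → [4,5,6,1,9,3,8,10,7,11,15,13]
A[mid]=7<11: swap A[8],A[8]; lo=9,mid=9 → [4,5,6,1,9,3,8,10,7,11,15,13]
A[mid]=11=11: mid=10
end: lo=9, hi=9; A = [4,5,6,1,9,3,8,10,7,11,15,13]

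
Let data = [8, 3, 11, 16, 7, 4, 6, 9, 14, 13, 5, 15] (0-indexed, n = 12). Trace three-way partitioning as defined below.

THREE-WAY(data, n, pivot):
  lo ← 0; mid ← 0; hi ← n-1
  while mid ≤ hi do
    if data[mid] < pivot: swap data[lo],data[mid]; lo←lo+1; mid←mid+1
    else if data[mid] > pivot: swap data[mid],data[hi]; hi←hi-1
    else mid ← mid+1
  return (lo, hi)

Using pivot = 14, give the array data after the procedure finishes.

pivot = 14; lo=0, mid=0, hi=11
data[mid]=8<14: swap data[0],data[0]; lo=1,mid=1 → [8, 3, 11, 16, 7, 4, 6, 9, 14, 13, 5, 15]
data[mid]=3<14: swap data[1],data[1]; lo=2,mid=2 → [8, 3, 11, 16, 7, 4, 6, 9, 14, 13, 5, 15]
data[mid]=11<14: swap data[2],data[2]; lo=3,mid=3 → [8, 3, 11, 16, 7, 4, 6, 9, 14, 13, 5, 15]
data[mid]=16>14: swap data[3],data[11]; hi=10 → [8, 3, 11, 15, 7, 4, 6, 9, 14, 13, 5, 16]
data[mid]=15>14: swap data[3],data[10]; hi=9 → [8, 3, 11, 5, 7, 4, 6, 9, 14, 13, 15, 16]
data[mid]=5<14: swap data[3],data[3]; lo=4,mid=4 → [8, 3, 11, 5, 7, 4, 6, 9, 14, 13, 15, 16]
data[mid]=7<14: swap data[4],data[4]; lo=5,mid=5 → [8, 3, 11, 5, 7, 4, 6, 9, 14, 13, 15, 16]
data[mid]=4<14: swap data[5],data[5]; lo=6,mid=6 → [8, 3, 11, 5, 7, 4, 6, 9, 14, 13, 15, 16]
data[mid]=6<14: swap data[6],data[6]; lo=7,mid=7 → [8, 3, 11, 5, 7, 4, 6, 9, 14, 13, 15, 16]
data[mid]=9<14: swap data[7],data[7]; lo=8,mid=8 → [8, 3, 11, 5, 7, 4, 6, 9, 14, 13, 15, 16]
data[mid]=14=14: mid=9
data[mid]=13<14: swap data[8],data[9]; lo=9,mid=10 → [8, 3, 11, 5, 7, 4, 6, 9, 13, 14, 15, 16]
end: lo=9, hi=9; data = [8, 3, 11, 5, 7, 4, 6, 9, 13, 14, 15, 16]

[8, 3, 11, 5, 7, 4, 6, 9, 13, 14, 15, 16]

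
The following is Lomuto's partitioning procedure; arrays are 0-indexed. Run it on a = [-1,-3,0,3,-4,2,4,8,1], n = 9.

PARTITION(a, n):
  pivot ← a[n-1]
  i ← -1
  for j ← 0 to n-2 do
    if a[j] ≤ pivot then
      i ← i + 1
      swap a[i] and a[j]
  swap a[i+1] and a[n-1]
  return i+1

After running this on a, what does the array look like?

[-1,-3,0,-4,1,2,4,8,3]

pivot=1, i=-1
j=0: -1≤1, i=0, swap(0,0) ⇒ [-1,-3,0,3,-4,2,4,8,1]
j=1: -3≤1, i=1, swap(1,1) ⇒ [-1,-3,0,3,-4,2,4,8,1]
j=2: 0≤1, i=2, swap(2,2) ⇒ [-1,-3,0,3,-4,2,4,8,1]
j=3: 3>1, skip
j=4: -4≤1, i=3, swap(3,4) ⇒ [-1,-3,0,-4,3,2,4,8,1]
j=5: 2>1, skip
j=6: 4>1, skip
j=7: 8>1, skip
swap(4,8) ⇒ [-1,-3,0,-4,1,2,4,8,3]; return 4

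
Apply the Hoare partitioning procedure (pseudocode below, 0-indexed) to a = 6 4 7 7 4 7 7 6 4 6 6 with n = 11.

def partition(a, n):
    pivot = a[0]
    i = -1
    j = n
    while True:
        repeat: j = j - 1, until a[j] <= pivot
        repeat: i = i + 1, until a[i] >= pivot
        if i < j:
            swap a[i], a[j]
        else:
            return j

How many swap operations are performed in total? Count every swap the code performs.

pivot=6
j stops at 10 (6), i stops at 0 (6); swap ⇒ 6 4 7 7 4 7 7 6 4 6 6
j stops at 9 (6), i stops at 2 (7); swap ⇒ 6 4 6 7 4 7 7 6 4 7 6
j stops at 8 (4), i stops at 3 (7); swap ⇒ 6 4 6 4 4 7 7 6 7 7 6
j stops at 7 (6), i stops at 5 (7); swap ⇒ 6 4 6 4 4 6 7 7 7 7 6
j stops at 5, i stops at 6; i≥j ⇒ return 5. a=6 4 6 4 4 6 7 7 7 7 6

4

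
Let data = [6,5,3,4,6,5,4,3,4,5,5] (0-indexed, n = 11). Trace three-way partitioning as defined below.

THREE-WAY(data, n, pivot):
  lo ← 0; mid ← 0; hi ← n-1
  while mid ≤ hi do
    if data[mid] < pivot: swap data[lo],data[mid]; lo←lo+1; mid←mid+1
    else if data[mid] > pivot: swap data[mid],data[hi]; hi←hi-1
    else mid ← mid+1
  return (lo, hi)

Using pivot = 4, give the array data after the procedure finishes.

pivot = 4; lo=0, mid=0, hi=10
data[mid]=6>4: swap data[0],data[10]; hi=9 → [5,5,3,4,6,5,4,3,4,5,6]
data[mid]=5>4: swap data[0],data[9]; hi=8 → [5,5,3,4,6,5,4,3,4,5,6]
data[mid]=5>4: swap data[0],data[8]; hi=7 → [4,5,3,4,6,5,4,3,5,5,6]
data[mid]=4=4: mid=1
data[mid]=5>4: swap data[1],data[7]; hi=6 → [4,3,3,4,6,5,4,5,5,5,6]
data[mid]=3<4: swap data[0],data[1]; lo=1,mid=2 → [3,4,3,4,6,5,4,5,5,5,6]
data[mid]=3<4: swap data[1],data[2]; lo=2,mid=3 → [3,3,4,4,6,5,4,5,5,5,6]
data[mid]=4=4: mid=4
data[mid]=6>4: swap data[4],data[6]; hi=5 → [3,3,4,4,4,5,6,5,5,5,6]
data[mid]=4=4: mid=5
data[mid]=5>4: swap data[5],data[5]; hi=4 → [3,3,4,4,4,5,6,5,5,5,6]
end: lo=2, hi=4; data = [3,3,4,4,4,5,6,5,5,5,6]

[3,3,4,4,4,5,6,5,5,5,6]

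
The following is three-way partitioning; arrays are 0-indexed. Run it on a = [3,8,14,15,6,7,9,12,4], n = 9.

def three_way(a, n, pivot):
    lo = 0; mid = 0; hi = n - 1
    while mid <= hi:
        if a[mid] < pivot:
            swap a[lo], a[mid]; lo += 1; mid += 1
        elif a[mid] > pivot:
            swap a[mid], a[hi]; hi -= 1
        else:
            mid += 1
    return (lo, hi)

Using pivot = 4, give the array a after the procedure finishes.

[3,4,15,6,7,9,12,14,8]

pivot = 4; lo=0, mid=0, hi=8
a[mid]=3<4: swap a[0],a[0]; lo=1,mid=1 → [3,8,14,15,6,7,9,12,4]
a[mid]=8>4: swap a[1],a[8]; hi=7 → [3,4,14,15,6,7,9,12,8]
a[mid]=4=4: mid=2
a[mid]=14>4: swap a[2],a[7]; hi=6 → [3,4,12,15,6,7,9,14,8]
a[mid]=12>4: swap a[2],a[6]; hi=5 → [3,4,9,15,6,7,12,14,8]
a[mid]=9>4: swap a[2],a[5]; hi=4 → [3,4,7,15,6,9,12,14,8]
a[mid]=7>4: swap a[2],a[4]; hi=3 → [3,4,6,15,7,9,12,14,8]
a[mid]=6>4: swap a[2],a[3]; hi=2 → [3,4,15,6,7,9,12,14,8]
a[mid]=15>4: swap a[2],a[2]; hi=1 → [3,4,15,6,7,9,12,14,8]
end: lo=1, hi=1; a = [3,4,15,6,7,9,12,14,8]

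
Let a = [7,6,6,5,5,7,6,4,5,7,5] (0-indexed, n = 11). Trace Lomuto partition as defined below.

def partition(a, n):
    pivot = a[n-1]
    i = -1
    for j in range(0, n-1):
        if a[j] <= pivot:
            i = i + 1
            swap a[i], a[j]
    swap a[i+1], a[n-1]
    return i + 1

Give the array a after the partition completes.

pivot = a[10] = 5; i = -1
j=0: a[0]=7 > 5 → no swap
j=1: a[1]=6 > 5 → no swap
j=2: a[2]=6 > 5 → no swap
j=3: a[3]=5 ≤ 5 → i=0, swap a[0],a[3] → [5,6,6,7,5,7,6,4,5,7,5]
j=4: a[4]=5 ≤ 5 → i=1, swap a[1],a[4] → [5,5,6,7,6,7,6,4,5,7,5]
j=5: a[5]=7 > 5 → no swap
j=6: a[6]=6 > 5 → no swap
j=7: a[7]=4 ≤ 5 → i=2, swap a[2],a[7] → [5,5,4,7,6,7,6,6,5,7,5]
j=8: a[8]=5 ≤ 5 → i=3, swap a[3],a[8] → [5,5,4,5,6,7,6,6,7,7,5]
j=9: a[9]=7 > 5 → no swap
final swap a[4],a[10] → [5,5,4,5,5,7,6,6,7,7,6]; return 4

[5,5,4,5,5,7,6,6,7,7,6]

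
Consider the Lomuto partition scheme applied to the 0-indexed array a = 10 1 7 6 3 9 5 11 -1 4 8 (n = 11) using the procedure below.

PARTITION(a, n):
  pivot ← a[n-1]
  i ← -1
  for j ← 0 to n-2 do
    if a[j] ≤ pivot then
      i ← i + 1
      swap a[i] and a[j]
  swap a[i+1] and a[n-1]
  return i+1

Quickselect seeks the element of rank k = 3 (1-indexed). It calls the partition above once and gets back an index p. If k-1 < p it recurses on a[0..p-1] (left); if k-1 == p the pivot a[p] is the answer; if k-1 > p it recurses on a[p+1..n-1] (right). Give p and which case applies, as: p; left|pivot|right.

pivot = a[10] = 8; i = -1
j=0: a[0]=10 > 8 → no swap
j=1: a[1]=1 ≤ 8 → i=0, swap a[0],a[1] → 1 10 7 6 3 9 5 11 -1 4 8
j=2: a[2]=7 ≤ 8 → i=1, swap a[1],a[2] → 1 7 10 6 3 9 5 11 -1 4 8
j=3: a[3]=6 ≤ 8 → i=2, swap a[2],a[3] → 1 7 6 10 3 9 5 11 -1 4 8
j=4: a[4]=3 ≤ 8 → i=3, swap a[3],a[4] → 1 7 6 3 10 9 5 11 -1 4 8
j=5: a[5]=9 > 8 → no swap
j=6: a[6]=5 ≤ 8 → i=4, swap a[4],a[6] → 1 7 6 3 5 9 10 11 -1 4 8
j=7: a[7]=11 > 8 → no swap
j=8: a[8]=-1 ≤ 8 → i=5, swap a[5],a[8] → 1 7 6 3 5 -1 10 11 9 4 8
j=9: a[9]=4 ≤ 8 → i=6, swap a[6],a[9] → 1 7 6 3 5 -1 4 11 9 10 8
final swap a[7],a[10] → 1 7 6 3 5 -1 4 8 9 10 11; return 7
p = 7; k-1 = 2 < 7 ⇒ left

7; left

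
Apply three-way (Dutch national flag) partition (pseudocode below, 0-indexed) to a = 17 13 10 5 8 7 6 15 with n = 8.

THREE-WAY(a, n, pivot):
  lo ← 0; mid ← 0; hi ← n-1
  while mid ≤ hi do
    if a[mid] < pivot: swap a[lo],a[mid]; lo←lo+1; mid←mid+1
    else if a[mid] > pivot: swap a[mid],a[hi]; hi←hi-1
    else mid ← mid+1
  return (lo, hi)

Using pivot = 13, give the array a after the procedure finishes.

6 10 5 8 7 13 15 17

lo=0 mid=0 hi=7
17>13: swap(0,7), hi=6 ⇒ 15 13 10 5 8 7 6 17
15>13: swap(0,6), hi=5 ⇒ 6 13 10 5 8 7 15 17
6<13: swap(0,0), lo=1 mid=1 ⇒ 6 13 10 5 8 7 15 17
13=13: mid=2
10<13: swap(1,2), lo=2 mid=3 ⇒ 6 10 13 5 8 7 15 17
5<13: swap(2,3), lo=3 mid=4 ⇒ 6 10 5 13 8 7 15 17
8<13: swap(3,4), lo=4 mid=5 ⇒ 6 10 5 8 13 7 15 17
7<13: swap(4,5), lo=5 mid=6 ⇒ 6 10 5 8 7 13 15 17
done. lo=5 hi=5; a=6 10 5 8 7 13 15 17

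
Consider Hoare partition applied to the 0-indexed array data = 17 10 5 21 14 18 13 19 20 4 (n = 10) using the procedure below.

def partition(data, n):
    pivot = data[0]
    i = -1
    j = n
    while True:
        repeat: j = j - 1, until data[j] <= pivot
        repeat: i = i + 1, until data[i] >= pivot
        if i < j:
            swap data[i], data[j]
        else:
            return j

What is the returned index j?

pivot = data[0] = 17; i = -1, j = 10
j→9 (data[9]=4≤17), i→0 (data[0]=17≥17); i<j, swap → 4 10 5 21 14 18 13 19 20 17
j→6 (data[6]=13≤17), i→3 (data[3]=21≥17); i<j, swap → 4 10 5 13 14 18 21 19 20 17
j→4, i→5; i≥j, return j=4. data = 4 10 5 13 14 18 21 19 20 17

4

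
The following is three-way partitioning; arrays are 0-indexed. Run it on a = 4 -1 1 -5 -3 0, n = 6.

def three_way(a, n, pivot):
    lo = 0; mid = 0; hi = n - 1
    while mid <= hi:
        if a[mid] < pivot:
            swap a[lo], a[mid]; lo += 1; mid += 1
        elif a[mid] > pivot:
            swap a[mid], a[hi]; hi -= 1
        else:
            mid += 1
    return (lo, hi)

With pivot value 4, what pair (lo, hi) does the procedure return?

lo=0 mid=0 hi=5
4=4: mid=1
-1<4: swap(0,1), lo=1 mid=2 ⇒ -1 4 1 -5 -3 0
1<4: swap(1,2), lo=2 mid=3 ⇒ -1 1 4 -5 -3 0
-5<4: swap(2,3), lo=3 mid=4 ⇒ -1 1 -5 4 -3 0
-3<4: swap(3,4), lo=4 mid=5 ⇒ -1 1 -5 -3 4 0
0<4: swap(4,5), lo=5 mid=6 ⇒ -1 1 -5 -3 0 4
done. lo=5 hi=5; a=-1 1 -5 -3 0 4

(5, 5)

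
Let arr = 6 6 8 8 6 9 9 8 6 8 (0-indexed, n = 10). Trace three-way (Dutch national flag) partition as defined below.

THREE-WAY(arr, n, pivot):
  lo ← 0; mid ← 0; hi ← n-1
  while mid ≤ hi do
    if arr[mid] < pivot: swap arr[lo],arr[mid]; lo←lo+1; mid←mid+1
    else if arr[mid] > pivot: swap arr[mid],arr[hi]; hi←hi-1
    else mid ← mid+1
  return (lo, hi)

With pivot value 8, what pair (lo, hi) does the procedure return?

(4, 7)

pivot = 8; lo=0, mid=0, hi=9
arr[mid]=6<8: swap arr[0],arr[0]; lo=1,mid=1 → 6 6 8 8 6 9 9 8 6 8
arr[mid]=6<8: swap arr[1],arr[1]; lo=2,mid=2 → 6 6 8 8 6 9 9 8 6 8
arr[mid]=8=8: mid=3
arr[mid]=8=8: mid=4
arr[mid]=6<8: swap arr[2],arr[4]; lo=3,mid=5 → 6 6 6 8 8 9 9 8 6 8
arr[mid]=9>8: swap arr[5],arr[9]; hi=8 → 6 6 6 8 8 8 9 8 6 9
arr[mid]=8=8: mid=6
arr[mid]=9>8: swap arr[6],arr[8]; hi=7 → 6 6 6 8 8 8 6 8 9 9
arr[mid]=6<8: swap arr[3],arr[6]; lo=4,mid=7 → 6 6 6 6 8 8 8 8 9 9
arr[mid]=8=8: mid=8
end: lo=4, hi=7; arr = 6 6 6 6 8 8 8 8 9 9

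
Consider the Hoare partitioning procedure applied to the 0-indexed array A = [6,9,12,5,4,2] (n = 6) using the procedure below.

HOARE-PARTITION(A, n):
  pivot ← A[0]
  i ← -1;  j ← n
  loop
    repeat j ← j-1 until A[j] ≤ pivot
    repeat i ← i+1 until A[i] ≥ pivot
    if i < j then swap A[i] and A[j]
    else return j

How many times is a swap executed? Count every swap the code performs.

3

pivot = A[0] = 6; i = -1, j = 6
j→5 (A[5]=2≤6), i→0 (A[0]=6≥6); i<j, swap → [2,9,12,5,4,6]
j→4 (A[4]=4≤6), i→1 (A[1]=9≥6); i<j, swap → [2,4,12,5,9,6]
j→3 (A[3]=5≤6), i→2 (A[2]=12≥6); i<j, swap → [2,4,5,12,9,6]
j→2, i→3; i≥j, return j=2. A = [2,4,5,12,9,6]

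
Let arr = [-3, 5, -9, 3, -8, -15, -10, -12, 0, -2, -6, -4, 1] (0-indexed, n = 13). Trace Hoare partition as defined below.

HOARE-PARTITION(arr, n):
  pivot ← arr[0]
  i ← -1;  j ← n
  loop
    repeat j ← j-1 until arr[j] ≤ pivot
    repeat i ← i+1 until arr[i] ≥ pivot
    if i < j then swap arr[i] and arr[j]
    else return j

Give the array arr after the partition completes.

pivot = arr[0] = -3; i = -1, j = 13
j→11 (arr[11]=-4≤-3), i→0 (arr[0]=-3≥-3); i<j, swap → [-4, 5, -9, 3, -8, -15, -10, -12, 0, -2, -6, -3, 1]
j→10 (arr[10]=-6≤-3), i→1 (arr[1]=5≥-3); i<j, swap → [-4, -6, -9, 3, -8, -15, -10, -12, 0, -2, 5, -3, 1]
j→7 (arr[7]=-12≤-3), i→3 (arr[3]=3≥-3); i<j, swap → [-4, -6, -9, -12, -8, -15, -10, 3, 0, -2, 5, -3, 1]
j→6, i→7; i≥j, return j=6. arr = [-4, -6, -9, -12, -8, -15, -10, 3, 0, -2, 5, -3, 1]

[-4, -6, -9, -12, -8, -15, -10, 3, 0, -2, 5, -3, 1]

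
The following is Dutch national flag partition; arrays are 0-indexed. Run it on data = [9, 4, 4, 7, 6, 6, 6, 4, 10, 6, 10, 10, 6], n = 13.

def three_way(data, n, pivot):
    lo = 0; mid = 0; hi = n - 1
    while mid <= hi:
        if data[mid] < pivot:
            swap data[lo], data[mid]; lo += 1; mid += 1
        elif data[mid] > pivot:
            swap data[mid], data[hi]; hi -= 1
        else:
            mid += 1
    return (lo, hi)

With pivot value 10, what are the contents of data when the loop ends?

lo=0 mid=0 hi=12
9<10: swap(0,0), lo=1 mid=1 ⇒ [9, 4, 4, 7, 6, 6, 6, 4, 10, 6, 10, 10, 6]
4<10: swap(1,1), lo=2 mid=2 ⇒ [9, 4, 4, 7, 6, 6, 6, 4, 10, 6, 10, 10, 6]
4<10: swap(2,2), lo=3 mid=3 ⇒ [9, 4, 4, 7, 6, 6, 6, 4, 10, 6, 10, 10, 6]
7<10: swap(3,3), lo=4 mid=4 ⇒ [9, 4, 4, 7, 6, 6, 6, 4, 10, 6, 10, 10, 6]
6<10: swap(4,4), lo=5 mid=5 ⇒ [9, 4, 4, 7, 6, 6, 6, 4, 10, 6, 10, 10, 6]
6<10: swap(5,5), lo=6 mid=6 ⇒ [9, 4, 4, 7, 6, 6, 6, 4, 10, 6, 10, 10, 6]
6<10: swap(6,6), lo=7 mid=7 ⇒ [9, 4, 4, 7, 6, 6, 6, 4, 10, 6, 10, 10, 6]
4<10: swap(7,7), lo=8 mid=8 ⇒ [9, 4, 4, 7, 6, 6, 6, 4, 10, 6, 10, 10, 6]
10=10: mid=9
6<10: swap(8,9), lo=9 mid=10 ⇒ [9, 4, 4, 7, 6, 6, 6, 4, 6, 10, 10, 10, 6]
10=10: mid=11
10=10: mid=12
6<10: swap(9,12), lo=10 mid=13 ⇒ [9, 4, 4, 7, 6, 6, 6, 4, 6, 6, 10, 10, 10]
done. lo=10 hi=12; data=[9, 4, 4, 7, 6, 6, 6, 4, 6, 6, 10, 10, 10]

[9, 4, 4, 7, 6, 6, 6, 4, 6, 6, 10, 10, 10]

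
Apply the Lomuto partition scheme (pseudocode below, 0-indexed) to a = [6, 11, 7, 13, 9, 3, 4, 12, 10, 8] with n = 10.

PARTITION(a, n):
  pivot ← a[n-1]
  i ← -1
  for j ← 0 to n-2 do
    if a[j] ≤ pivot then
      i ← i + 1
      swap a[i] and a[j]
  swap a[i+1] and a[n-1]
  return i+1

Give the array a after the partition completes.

[6, 7, 3, 4, 8, 11, 13, 12, 10, 9]

pivot = a[9] = 8; i = -1
j=0: a[0]=6 ≤ 8 → i=0, swap a[0],a[0] (no change) → [6, 11, 7, 13, 9, 3, 4, 12, 10, 8]
j=1: a[1]=11 > 8 → no swap
j=2: a[2]=7 ≤ 8 → i=1, swap a[1],a[2] → [6, 7, 11, 13, 9, 3, 4, 12, 10, 8]
j=3: a[3]=13 > 8 → no swap
j=4: a[4]=9 > 8 → no swap
j=5: a[5]=3 ≤ 8 → i=2, swap a[2],a[5] → [6, 7, 3, 13, 9, 11, 4, 12, 10, 8]
j=6: a[6]=4 ≤ 8 → i=3, swap a[3],a[6] → [6, 7, 3, 4, 9, 11, 13, 12, 10, 8]
j=7: a[7]=12 > 8 → no swap
j=8: a[8]=10 > 8 → no swap
final swap a[4],a[9] → [6, 7, 3, 4, 8, 11, 13, 12, 10, 9]; return 4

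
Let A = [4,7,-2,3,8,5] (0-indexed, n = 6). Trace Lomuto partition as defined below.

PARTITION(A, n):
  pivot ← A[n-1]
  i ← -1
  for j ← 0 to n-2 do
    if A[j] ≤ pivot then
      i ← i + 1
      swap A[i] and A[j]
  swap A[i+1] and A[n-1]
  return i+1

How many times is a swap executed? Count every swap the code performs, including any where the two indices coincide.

pivot = A[5] = 5; i = -1
j=0: A[0]=4 ≤ 5 → i=0, swap A[0],A[0] (no change) → [4,7,-2,3,8,5]
j=1: A[1]=7 > 5 → no swap
j=2: A[2]=-2 ≤ 5 → i=1, swap A[1],A[2] → [4,-2,7,3,8,5]
j=3: A[3]=3 ≤ 5 → i=2, swap A[2],A[3] → [4,-2,3,7,8,5]
j=4: A[4]=8 > 5 → no swap
final swap A[3],A[5] → [4,-2,3,5,8,7]; return 3

4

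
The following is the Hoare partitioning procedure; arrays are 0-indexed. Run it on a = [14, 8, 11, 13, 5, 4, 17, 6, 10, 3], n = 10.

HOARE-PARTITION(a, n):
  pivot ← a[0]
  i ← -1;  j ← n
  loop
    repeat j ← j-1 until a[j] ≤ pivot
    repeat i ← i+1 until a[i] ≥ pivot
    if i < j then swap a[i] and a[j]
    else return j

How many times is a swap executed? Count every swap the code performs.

pivot=14
j stops at 9 (3), i stops at 0 (14); swap ⇒ [3, 8, 11, 13, 5, 4, 17, 6, 10, 14]
j stops at 8 (10), i stops at 6 (17); swap ⇒ [3, 8, 11, 13, 5, 4, 10, 6, 17, 14]
j stops at 7, i stops at 8; i≥j ⇒ return 7. a=[3, 8, 11, 13, 5, 4, 10, 6, 17, 14]

2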